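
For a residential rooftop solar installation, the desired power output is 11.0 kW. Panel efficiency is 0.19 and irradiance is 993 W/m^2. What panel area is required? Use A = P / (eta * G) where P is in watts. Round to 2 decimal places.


Convert target power to watts: P = 11.0 * 1000 = 11000.0 W
Compute denominator: eta * G = 0.19 * 993 = 188.67
Required area A = P / (eta * G) = 11000.0 / 188.67
A = 58.30 m^2

58.30


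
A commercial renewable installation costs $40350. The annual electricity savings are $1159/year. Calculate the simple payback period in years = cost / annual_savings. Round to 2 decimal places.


Simple payback period = initial cost / annual savings
Payback = 40350 / 1159
Payback = 34.81 years

34.81


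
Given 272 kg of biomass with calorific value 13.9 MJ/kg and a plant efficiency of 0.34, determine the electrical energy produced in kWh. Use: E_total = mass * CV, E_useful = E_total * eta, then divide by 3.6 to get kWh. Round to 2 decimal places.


Total energy = mass * CV = 272 * 13.9 = 3780.8 MJ
Useful energy = total * eta = 3780.8 * 0.34 = 1285.47 MJ
Convert to kWh: 1285.47 / 3.6
Useful energy = 357.08 kWh

357.08


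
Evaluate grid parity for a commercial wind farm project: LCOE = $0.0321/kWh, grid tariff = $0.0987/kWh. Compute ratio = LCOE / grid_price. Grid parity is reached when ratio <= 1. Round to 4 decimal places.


Compare LCOE to grid price:
  LCOE = $0.0321/kWh, Grid price = $0.0987/kWh
  Ratio = LCOE / grid_price = 0.0321 / 0.0987 = 0.3252
  Grid parity achieved (ratio <= 1)? yes

0.3252


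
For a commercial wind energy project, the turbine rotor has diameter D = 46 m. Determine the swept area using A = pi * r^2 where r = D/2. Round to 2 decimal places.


Compute the rotor radius:
  r = D / 2 = 46 / 2 = 23.0 m
Calculate swept area:
  A = pi * r^2 = pi * 23.0^2
  A = 1661.90 m^2

1661.90


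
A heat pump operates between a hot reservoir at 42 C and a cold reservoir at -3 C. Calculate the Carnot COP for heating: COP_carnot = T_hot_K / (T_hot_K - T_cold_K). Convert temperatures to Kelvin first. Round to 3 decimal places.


Convert to Kelvin:
  T_hot = 42 + 273.15 = 315.15 K
  T_cold = -3 + 273.15 = 270.15 K
Apply Carnot COP formula:
  COP = T_hot_K / (T_hot_K - T_cold_K) = 315.15 / 45.0
  COP = 7.003

7.003


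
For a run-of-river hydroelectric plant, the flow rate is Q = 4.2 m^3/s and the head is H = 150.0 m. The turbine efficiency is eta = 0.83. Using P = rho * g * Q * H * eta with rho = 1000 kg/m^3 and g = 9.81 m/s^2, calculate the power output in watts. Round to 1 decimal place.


Apply the hydropower formula P = rho * g * Q * H * eta
rho * g = 1000 * 9.81 = 9810.0
P = 9810.0 * 4.2 * 150.0 * 0.83
P = 5129649.0 W

5129649.0


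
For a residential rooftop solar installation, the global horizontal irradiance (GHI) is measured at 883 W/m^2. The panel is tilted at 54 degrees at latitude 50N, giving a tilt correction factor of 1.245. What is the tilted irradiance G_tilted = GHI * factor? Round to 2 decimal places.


Identify the given values:
  GHI = 883 W/m^2, tilt correction factor = 1.245
Apply the formula G_tilted = GHI * factor:
  G_tilted = 883 * 1.245
  G_tilted = 1099.34 W/m^2

1099.34


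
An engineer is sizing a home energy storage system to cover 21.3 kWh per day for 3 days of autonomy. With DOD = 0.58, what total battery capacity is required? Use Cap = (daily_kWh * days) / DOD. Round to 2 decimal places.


Total energy needed = daily * days = 21.3 * 3 = 63.9 kWh
Account for depth of discharge:
  Cap = total_energy / DOD = 63.9 / 0.58
  Cap = 110.17 kWh

110.17


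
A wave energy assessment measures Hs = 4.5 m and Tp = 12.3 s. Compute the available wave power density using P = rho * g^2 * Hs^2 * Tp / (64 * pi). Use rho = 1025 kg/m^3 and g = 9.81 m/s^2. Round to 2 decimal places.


Apply wave power formula:
  g^2 = 9.81^2 = 96.2361
  Hs^2 = 4.5^2 = 20.25
  Numerator = rho * g^2 * Hs^2 * Tp = 1025 * 96.2361 * 20.25 * 12.3 = 24569256.77
  Denominator = 64 * pi = 201.0619
  P = 24569256.77 / 201.0619 = 122197.46 W/m

122197.46


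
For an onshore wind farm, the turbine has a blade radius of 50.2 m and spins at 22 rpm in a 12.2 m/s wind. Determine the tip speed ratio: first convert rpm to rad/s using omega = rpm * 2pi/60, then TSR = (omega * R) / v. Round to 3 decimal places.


Convert rotational speed to rad/s:
  omega = 22 * 2 * pi / 60 = 2.3038 rad/s
Compute tip speed:
  v_tip = omega * R = 2.3038 * 50.2 = 115.652 m/s
Tip speed ratio:
  TSR = v_tip / v_wind = 115.652 / 12.2 = 9.480

9.480


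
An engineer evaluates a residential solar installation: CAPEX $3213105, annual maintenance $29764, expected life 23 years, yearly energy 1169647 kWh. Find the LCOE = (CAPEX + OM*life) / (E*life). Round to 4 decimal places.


Total cost = CAPEX + OM * lifetime = 3213105 + 29764 * 23 = 3213105 + 684572 = 3897677
Total generation = annual * lifetime = 1169647 * 23 = 26901881 kWh
LCOE = 3897677 / 26901881
LCOE = 0.1449 $/kWh

0.1449


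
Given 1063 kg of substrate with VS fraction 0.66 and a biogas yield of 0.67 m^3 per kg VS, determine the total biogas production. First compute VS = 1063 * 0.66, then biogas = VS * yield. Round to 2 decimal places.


Compute volatile solids:
  VS = mass * VS_fraction = 1063 * 0.66 = 701.58 kg
Calculate biogas volume:
  Biogas = VS * specific_yield = 701.58 * 0.67
  Biogas = 470.06 m^3

470.06


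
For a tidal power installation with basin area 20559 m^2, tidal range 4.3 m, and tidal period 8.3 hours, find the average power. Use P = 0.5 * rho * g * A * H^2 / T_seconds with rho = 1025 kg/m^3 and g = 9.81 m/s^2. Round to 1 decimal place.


Convert period to seconds: T = 8.3 * 3600 = 29880.0 s
H^2 = 4.3^2 = 18.49
P = 0.5 * rho * g * A * H^2 / T
P = 0.5 * 1025 * 9.81 * 20559 * 18.49 / 29880.0
P = 63961.9 W

63961.9


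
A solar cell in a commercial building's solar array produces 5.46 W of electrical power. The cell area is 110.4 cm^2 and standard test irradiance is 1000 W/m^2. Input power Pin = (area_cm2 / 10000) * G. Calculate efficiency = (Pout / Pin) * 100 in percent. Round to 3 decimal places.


First compute the input power:
  Pin = area_cm2 / 10000 * G = 110.4 / 10000 * 1000 = 11.04 W
Then compute efficiency:
  Efficiency = (Pout / Pin) * 100 = (5.46 / 11.04) * 100
  Efficiency = 49.457%

49.457


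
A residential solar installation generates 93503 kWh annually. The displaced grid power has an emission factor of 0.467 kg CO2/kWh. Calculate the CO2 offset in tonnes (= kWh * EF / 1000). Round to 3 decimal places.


CO2 offset in kg = generation * emission_factor
CO2 offset = 93503 * 0.467 = 43665.9 kg
Convert to tonnes:
  CO2 offset = 43665.9 / 1000 = 43.666 tonnes

43.666


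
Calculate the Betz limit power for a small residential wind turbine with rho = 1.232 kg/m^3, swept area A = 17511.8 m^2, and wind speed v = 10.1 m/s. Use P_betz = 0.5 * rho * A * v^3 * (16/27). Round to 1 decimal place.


The Betz coefficient Cp_max = 16/27 = 0.5926
v^3 = 10.1^3 = 1030.301
P_betz = 0.5 * rho * A * v^3 * Cp_max
P_betz = 0.5 * 1.232 * 17511.8 * 1030.301 * 0.5926
P_betz = 6586153.4 W

6586153.4


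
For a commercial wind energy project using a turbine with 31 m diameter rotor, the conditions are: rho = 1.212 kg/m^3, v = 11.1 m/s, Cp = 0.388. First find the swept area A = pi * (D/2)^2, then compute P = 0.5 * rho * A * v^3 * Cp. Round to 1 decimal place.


Step 1 -- Compute swept area:
  A = pi * (D/2)^2 = pi * (31/2)^2 = 754.77 m^2
Step 2 -- Apply wind power equation:
  P = 0.5 * rho * A * v^3 * Cp
  v^3 = 11.1^3 = 1367.631
  P = 0.5 * 1.212 * 754.77 * 1367.631 * 0.388
  P = 242709.4 W

242709.4


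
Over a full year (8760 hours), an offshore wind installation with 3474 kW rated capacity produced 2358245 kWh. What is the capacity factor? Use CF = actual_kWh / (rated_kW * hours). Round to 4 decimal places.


Capacity factor = actual output / maximum possible output
Maximum possible = rated * hours = 3474 * 8760 = 30432240 kWh
CF = 2358245 / 30432240
CF = 0.0775

0.0775


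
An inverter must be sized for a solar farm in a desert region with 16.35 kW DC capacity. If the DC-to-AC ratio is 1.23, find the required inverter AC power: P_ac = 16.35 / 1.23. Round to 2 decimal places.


The inverter AC capacity is determined by the DC/AC ratio.
Given: P_dc = 16.35 kW, DC/AC ratio = 1.23
P_ac = P_dc / ratio = 16.35 / 1.23
P_ac = 13.29 kW

13.29


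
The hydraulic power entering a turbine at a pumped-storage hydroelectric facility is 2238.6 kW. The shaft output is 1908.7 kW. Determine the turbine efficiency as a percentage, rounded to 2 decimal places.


Turbine efficiency = (output power / input power) * 100
eta = (1908.7 / 2238.6) * 100
eta = 85.26%

85.26


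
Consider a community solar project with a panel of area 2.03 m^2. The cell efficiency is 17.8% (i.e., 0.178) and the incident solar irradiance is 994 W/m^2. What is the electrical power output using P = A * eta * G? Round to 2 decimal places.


Use the solar power formula P = A * eta * G.
Given: A = 2.03 m^2, eta = 0.178, G = 994 W/m^2
P = 2.03 * 0.178 * 994
P = 359.17 W

359.17


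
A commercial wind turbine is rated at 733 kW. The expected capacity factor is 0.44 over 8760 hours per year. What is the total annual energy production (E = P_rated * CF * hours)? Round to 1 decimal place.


Annual energy = rated_kW * capacity_factor * hours_per_year
Given: P_rated = 733 kW, CF = 0.44, hours = 8760
E = 733 * 0.44 * 8760
E = 2825275.2 kWh

2825275.2


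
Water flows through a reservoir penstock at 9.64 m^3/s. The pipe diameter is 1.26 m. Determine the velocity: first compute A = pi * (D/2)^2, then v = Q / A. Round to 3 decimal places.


Compute pipe cross-sectional area:
  A = pi * (D/2)^2 = pi * (1.26/2)^2 = 1.2469 m^2
Calculate velocity:
  v = Q / A = 9.64 / 1.2469
  v = 7.731 m/s

7.731


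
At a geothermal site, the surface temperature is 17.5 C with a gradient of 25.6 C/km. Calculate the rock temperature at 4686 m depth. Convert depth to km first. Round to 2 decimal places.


Convert depth to km: 4686 / 1000 = 4.686 km
Temperature increase = gradient * depth_km = 25.6 * 4.686 = 119.96 C
Temperature at depth = T_surface + delta_T = 17.5 + 119.96
T = 137.46 C

137.46


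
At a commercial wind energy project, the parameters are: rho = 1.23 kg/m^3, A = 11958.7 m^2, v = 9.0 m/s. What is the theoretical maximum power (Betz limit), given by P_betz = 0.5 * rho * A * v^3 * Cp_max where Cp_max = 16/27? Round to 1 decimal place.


The Betz coefficient Cp_max = 16/27 = 0.5926
v^3 = 9.0^3 = 729.0
P_betz = 0.5 * rho * A * v^3 * Cp_max
P_betz = 0.5 * 1.23 * 11958.7 * 729.0 * 0.5926
P_betz = 3177187.4 W

3177187.4


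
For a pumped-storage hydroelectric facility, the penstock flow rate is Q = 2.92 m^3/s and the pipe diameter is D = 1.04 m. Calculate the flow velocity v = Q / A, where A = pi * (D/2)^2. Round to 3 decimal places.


Compute pipe cross-sectional area:
  A = pi * (D/2)^2 = pi * (1.04/2)^2 = 0.8495 m^2
Calculate velocity:
  v = Q / A = 2.92 / 0.8495
  v = 3.437 m/s

3.437


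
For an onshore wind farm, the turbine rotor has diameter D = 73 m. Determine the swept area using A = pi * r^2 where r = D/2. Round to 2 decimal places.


Compute the rotor radius:
  r = D / 2 = 73 / 2 = 36.5 m
Calculate swept area:
  A = pi * r^2 = pi * 36.5^2
  A = 4185.39 m^2

4185.39


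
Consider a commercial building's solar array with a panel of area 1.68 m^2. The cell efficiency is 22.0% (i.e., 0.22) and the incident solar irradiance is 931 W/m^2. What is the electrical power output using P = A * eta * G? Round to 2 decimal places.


Use the solar power formula P = A * eta * G.
Given: A = 1.68 m^2, eta = 0.22, G = 931 W/m^2
P = 1.68 * 0.22 * 931
P = 344.10 W

344.10


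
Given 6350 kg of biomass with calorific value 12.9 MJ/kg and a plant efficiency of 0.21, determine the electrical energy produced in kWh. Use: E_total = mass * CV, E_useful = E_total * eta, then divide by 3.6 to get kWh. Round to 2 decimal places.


Total energy = mass * CV = 6350 * 12.9 = 81915.0 MJ
Useful energy = total * eta = 81915.0 * 0.21 = 17202.15 MJ
Convert to kWh: 17202.15 / 3.6
Useful energy = 4778.38 kWh

4778.38


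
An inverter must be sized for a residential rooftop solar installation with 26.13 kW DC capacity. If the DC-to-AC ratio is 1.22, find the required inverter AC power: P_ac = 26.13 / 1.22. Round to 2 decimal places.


The inverter AC capacity is determined by the DC/AC ratio.
Given: P_dc = 26.13 kW, DC/AC ratio = 1.22
P_ac = P_dc / ratio = 26.13 / 1.22
P_ac = 21.42 kW

21.42


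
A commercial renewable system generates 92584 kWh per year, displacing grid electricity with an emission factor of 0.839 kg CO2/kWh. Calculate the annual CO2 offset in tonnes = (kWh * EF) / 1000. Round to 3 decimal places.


CO2 offset in kg = generation * emission_factor
CO2 offset = 92584 * 0.839 = 77677.98 kg
Convert to tonnes:
  CO2 offset = 77677.98 / 1000 = 77.678 tonnes

77.678


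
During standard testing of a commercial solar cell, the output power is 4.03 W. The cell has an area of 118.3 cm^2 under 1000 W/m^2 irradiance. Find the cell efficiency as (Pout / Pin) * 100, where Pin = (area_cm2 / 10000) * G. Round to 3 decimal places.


First compute the input power:
  Pin = area_cm2 / 10000 * G = 118.3 / 10000 * 1000 = 11.83 W
Then compute efficiency:
  Efficiency = (Pout / Pin) * 100 = (4.03 / 11.83) * 100
  Efficiency = 34.066%

34.066


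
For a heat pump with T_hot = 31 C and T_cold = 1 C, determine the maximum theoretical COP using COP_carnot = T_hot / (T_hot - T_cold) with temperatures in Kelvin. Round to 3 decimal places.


Convert to Kelvin:
  T_hot = 31 + 273.15 = 304.15 K
  T_cold = 1 + 273.15 = 274.15 K
Apply Carnot COP formula:
  COP = T_hot_K / (T_hot_K - T_cold_K) = 304.15 / 30.0
  COP = 10.138

10.138


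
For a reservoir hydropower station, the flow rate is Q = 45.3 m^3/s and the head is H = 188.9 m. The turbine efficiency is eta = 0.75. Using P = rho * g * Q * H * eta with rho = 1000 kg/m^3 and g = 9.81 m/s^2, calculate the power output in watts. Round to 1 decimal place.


Apply the hydropower formula P = rho * g * Q * H * eta
rho * g = 1000 * 9.81 = 9810.0
P = 9810.0 * 45.3 * 188.9 * 0.75
P = 62959378.3 W

62959378.3


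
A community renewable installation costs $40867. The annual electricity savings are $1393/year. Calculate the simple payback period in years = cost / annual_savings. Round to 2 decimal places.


Simple payback period = initial cost / annual savings
Payback = 40867 / 1393
Payback = 29.34 years

29.34


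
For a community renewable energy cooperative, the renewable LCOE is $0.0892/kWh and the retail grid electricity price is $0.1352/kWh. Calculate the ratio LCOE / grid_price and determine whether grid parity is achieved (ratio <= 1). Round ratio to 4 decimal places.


Compare LCOE to grid price:
  LCOE = $0.0892/kWh, Grid price = $0.1352/kWh
  Ratio = LCOE / grid_price = 0.0892 / 0.1352 = 0.6598
  Grid parity achieved (ratio <= 1)? yes

0.6598


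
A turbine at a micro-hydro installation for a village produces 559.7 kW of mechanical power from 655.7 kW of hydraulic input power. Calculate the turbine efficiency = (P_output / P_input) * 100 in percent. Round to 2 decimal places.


Turbine efficiency = (output power / input power) * 100
eta = (559.7 / 655.7) * 100
eta = 85.36%

85.36


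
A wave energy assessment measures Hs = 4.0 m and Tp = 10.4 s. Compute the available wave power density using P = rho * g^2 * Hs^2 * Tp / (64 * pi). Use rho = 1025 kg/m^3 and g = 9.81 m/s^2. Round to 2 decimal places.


Apply wave power formula:
  g^2 = 9.81^2 = 96.2361
  Hs^2 = 4.0^2 = 16.0
  Numerator = rho * g^2 * Hs^2 * Tp = 1025 * 96.2361 * 16.0 * 10.4 = 16414029.22
  Denominator = 64 * pi = 201.0619
  P = 16414029.22 / 201.0619 = 81636.68 W/m

81636.68


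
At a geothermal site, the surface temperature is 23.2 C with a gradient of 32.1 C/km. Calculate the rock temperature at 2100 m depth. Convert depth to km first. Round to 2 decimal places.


Convert depth to km: 2100 / 1000 = 2.1 km
Temperature increase = gradient * depth_km = 32.1 * 2.1 = 67.41 C
Temperature at depth = T_surface + delta_T = 23.2 + 67.41
T = 90.61 C

90.61


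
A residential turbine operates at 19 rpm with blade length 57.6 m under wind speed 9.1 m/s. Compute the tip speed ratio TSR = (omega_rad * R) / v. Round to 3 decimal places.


Convert rotational speed to rad/s:
  omega = 19 * 2 * pi / 60 = 1.9897 rad/s
Compute tip speed:
  v_tip = omega * R = 1.9897 * 57.6 = 114.605 m/s
Tip speed ratio:
  TSR = v_tip / v_wind = 114.605 / 9.1 = 12.594

12.594


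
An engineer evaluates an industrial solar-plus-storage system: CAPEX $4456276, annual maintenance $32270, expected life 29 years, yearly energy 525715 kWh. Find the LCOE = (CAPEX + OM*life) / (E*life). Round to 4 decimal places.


Total cost = CAPEX + OM * lifetime = 4456276 + 32270 * 29 = 4456276 + 935830 = 5392106
Total generation = annual * lifetime = 525715 * 29 = 15245735 kWh
LCOE = 5392106 / 15245735
LCOE = 0.3537 $/kWh

0.3537


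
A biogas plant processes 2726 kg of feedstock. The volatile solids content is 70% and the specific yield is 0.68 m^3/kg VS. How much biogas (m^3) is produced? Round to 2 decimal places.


Compute volatile solids:
  VS = mass * VS_fraction = 2726 * 0.7 = 1908.2 kg
Calculate biogas volume:
  Biogas = VS * specific_yield = 1908.2 * 0.68
  Biogas = 1297.58 m^3

1297.58


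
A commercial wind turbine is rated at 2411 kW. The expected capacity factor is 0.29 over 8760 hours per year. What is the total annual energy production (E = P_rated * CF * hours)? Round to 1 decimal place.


Annual energy = rated_kW * capacity_factor * hours_per_year
Given: P_rated = 2411 kW, CF = 0.29, hours = 8760
E = 2411 * 0.29 * 8760
E = 6124904.4 kWh

6124904.4


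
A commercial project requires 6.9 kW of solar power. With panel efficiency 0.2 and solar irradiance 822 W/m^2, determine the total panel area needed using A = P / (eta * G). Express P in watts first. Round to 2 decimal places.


Convert target power to watts: P = 6.9 * 1000 = 6900.0 W
Compute denominator: eta * G = 0.2 * 822 = 164.4
Required area A = P / (eta * G) = 6900.0 / 164.4
A = 41.97 m^2

41.97


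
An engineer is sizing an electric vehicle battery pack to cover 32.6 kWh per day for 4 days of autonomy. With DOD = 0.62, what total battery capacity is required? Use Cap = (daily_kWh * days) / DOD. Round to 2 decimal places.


Total energy needed = daily * days = 32.6 * 4 = 130.4 kWh
Account for depth of discharge:
  Cap = total_energy / DOD = 130.4 / 0.62
  Cap = 210.32 kWh

210.32


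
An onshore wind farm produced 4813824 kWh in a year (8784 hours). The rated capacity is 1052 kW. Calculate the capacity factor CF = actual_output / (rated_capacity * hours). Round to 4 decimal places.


Capacity factor = actual output / maximum possible output
Maximum possible = rated * hours = 1052 * 8784 = 9240768 kWh
CF = 4813824 / 9240768
CF = 0.5209

0.5209


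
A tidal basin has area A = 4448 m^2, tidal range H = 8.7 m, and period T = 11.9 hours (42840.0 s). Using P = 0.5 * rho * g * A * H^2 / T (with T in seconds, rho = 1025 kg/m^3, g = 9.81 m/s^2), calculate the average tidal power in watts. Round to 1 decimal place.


Convert period to seconds: T = 11.9 * 3600 = 42840.0 s
H^2 = 8.7^2 = 75.69
P = 0.5 * rho * g * A * H^2 / T
P = 0.5 * 1025 * 9.81 * 4448 * 75.69 / 42840.0
P = 39510.9 W

39510.9


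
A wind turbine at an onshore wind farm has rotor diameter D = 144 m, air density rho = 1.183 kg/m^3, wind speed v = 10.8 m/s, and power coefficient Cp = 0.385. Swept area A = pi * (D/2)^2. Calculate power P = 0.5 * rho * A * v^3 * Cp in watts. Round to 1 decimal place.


Step 1 -- Compute swept area:
  A = pi * (D/2)^2 = pi * (144/2)^2 = 16286.02 m^2
Step 2 -- Apply wind power equation:
  P = 0.5 * rho * A * v^3 * Cp
  v^3 = 10.8^3 = 1259.712
  P = 0.5 * 1.183 * 16286.02 * 1259.712 * 0.385
  P = 4671986.8 W

4671986.8


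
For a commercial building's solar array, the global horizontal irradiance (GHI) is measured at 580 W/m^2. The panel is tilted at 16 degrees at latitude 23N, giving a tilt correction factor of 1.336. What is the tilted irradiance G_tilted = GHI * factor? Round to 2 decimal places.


Identify the given values:
  GHI = 580 W/m^2, tilt correction factor = 1.336
Apply the formula G_tilted = GHI * factor:
  G_tilted = 580 * 1.336
  G_tilted = 774.88 W/m^2

774.88


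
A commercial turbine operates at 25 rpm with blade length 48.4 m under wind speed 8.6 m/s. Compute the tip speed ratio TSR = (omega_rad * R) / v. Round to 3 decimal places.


Convert rotational speed to rad/s:
  omega = 25 * 2 * pi / 60 = 2.618 rad/s
Compute tip speed:
  v_tip = omega * R = 2.618 * 48.4 = 126.711 m/s
Tip speed ratio:
  TSR = v_tip / v_wind = 126.711 / 8.6 = 14.734

14.734


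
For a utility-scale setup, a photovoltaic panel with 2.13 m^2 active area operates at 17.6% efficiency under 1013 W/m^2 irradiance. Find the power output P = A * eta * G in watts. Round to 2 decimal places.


Use the solar power formula P = A * eta * G.
Given: A = 2.13 m^2, eta = 0.176, G = 1013 W/m^2
P = 2.13 * 0.176 * 1013
P = 379.75 W

379.75


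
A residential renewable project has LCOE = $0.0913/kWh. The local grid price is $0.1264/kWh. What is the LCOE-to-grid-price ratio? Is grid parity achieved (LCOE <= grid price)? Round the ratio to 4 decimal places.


Compare LCOE to grid price:
  LCOE = $0.0913/kWh, Grid price = $0.1264/kWh
  Ratio = LCOE / grid_price = 0.0913 / 0.1264 = 0.7223
  Grid parity achieved (ratio <= 1)? yes

0.7223


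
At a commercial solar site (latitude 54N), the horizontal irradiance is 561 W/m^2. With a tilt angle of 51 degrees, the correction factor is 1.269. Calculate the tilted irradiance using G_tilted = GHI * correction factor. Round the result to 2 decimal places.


Identify the given values:
  GHI = 561 W/m^2, tilt correction factor = 1.269
Apply the formula G_tilted = GHI * factor:
  G_tilted = 561 * 1.269
  G_tilted = 711.91 W/m^2

711.91


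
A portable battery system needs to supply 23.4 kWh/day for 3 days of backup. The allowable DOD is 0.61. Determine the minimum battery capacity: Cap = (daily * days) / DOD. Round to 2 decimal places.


Total energy needed = daily * days = 23.4 * 3 = 70.2 kWh
Account for depth of discharge:
  Cap = total_energy / DOD = 70.2 / 0.61
  Cap = 115.08 kWh

115.08


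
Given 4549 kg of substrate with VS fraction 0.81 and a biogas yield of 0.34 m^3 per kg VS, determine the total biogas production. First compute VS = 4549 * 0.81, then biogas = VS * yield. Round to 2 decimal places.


Compute volatile solids:
  VS = mass * VS_fraction = 4549 * 0.81 = 3684.69 kg
Calculate biogas volume:
  Biogas = VS * specific_yield = 3684.69 * 0.34
  Biogas = 1252.79 m^3

1252.79


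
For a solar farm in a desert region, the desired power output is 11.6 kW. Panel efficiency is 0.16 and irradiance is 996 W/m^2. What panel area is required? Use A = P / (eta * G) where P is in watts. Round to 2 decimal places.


Convert target power to watts: P = 11.6 * 1000 = 11600.0 W
Compute denominator: eta * G = 0.16 * 996 = 159.36
Required area A = P / (eta * G) = 11600.0 / 159.36
A = 72.79 m^2

72.79


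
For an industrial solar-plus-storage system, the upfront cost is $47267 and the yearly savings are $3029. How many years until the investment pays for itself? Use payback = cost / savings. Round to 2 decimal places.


Simple payback period = initial cost / annual savings
Payback = 47267 / 3029
Payback = 15.60 years

15.60


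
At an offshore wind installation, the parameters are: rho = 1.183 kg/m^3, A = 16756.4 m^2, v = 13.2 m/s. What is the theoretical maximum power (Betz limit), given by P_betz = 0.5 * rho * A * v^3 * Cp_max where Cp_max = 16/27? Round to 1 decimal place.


The Betz coefficient Cp_max = 16/27 = 0.5926
v^3 = 13.2^3 = 2299.968
P_betz = 0.5 * rho * A * v^3 * Cp_max
P_betz = 0.5 * 1.183 * 16756.4 * 2299.968 * 0.5926
P_betz = 13508697.6 W

13508697.6


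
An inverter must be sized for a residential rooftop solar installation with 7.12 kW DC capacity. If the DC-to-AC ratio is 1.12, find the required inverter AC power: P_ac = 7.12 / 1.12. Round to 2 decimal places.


The inverter AC capacity is determined by the DC/AC ratio.
Given: P_dc = 7.12 kW, DC/AC ratio = 1.12
P_ac = P_dc / ratio = 7.12 / 1.12
P_ac = 6.36 kW

6.36


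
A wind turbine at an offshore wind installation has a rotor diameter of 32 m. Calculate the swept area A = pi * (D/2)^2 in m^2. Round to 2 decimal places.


Compute the rotor radius:
  r = D / 2 = 32 / 2 = 16.0 m
Calculate swept area:
  A = pi * r^2 = pi * 16.0^2
  A = 804.25 m^2

804.25


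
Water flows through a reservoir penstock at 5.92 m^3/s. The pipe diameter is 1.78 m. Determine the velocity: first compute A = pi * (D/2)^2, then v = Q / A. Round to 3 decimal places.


Compute pipe cross-sectional area:
  A = pi * (D/2)^2 = pi * (1.78/2)^2 = 2.4885 m^2
Calculate velocity:
  v = Q / A = 5.92 / 2.4885
  v = 2.379 m/s

2.379


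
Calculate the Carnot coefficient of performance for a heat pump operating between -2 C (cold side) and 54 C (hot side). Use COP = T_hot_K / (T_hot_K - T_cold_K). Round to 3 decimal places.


Convert to Kelvin:
  T_hot = 54 + 273.15 = 327.15 K
  T_cold = -2 + 273.15 = 271.15 K
Apply Carnot COP formula:
  COP = T_hot_K / (T_hot_K - T_cold_K) = 327.15 / 56.0
  COP = 5.842

5.842


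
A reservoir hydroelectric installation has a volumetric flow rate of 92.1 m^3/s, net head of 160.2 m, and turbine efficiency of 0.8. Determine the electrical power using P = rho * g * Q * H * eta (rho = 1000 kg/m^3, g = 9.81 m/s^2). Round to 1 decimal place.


Apply the hydropower formula P = rho * g * Q * H * eta
rho * g = 1000 * 9.81 = 9810.0
P = 9810.0 * 92.1 * 160.2 * 0.8
P = 115792688.2 W

115792688.2


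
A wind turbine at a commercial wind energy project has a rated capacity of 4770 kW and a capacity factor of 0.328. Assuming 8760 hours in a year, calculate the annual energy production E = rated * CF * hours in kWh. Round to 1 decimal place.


Annual energy = rated_kW * capacity_factor * hours_per_year
Given: P_rated = 4770 kW, CF = 0.328, hours = 8760
E = 4770 * 0.328 * 8760
E = 13705545.6 kWh

13705545.6


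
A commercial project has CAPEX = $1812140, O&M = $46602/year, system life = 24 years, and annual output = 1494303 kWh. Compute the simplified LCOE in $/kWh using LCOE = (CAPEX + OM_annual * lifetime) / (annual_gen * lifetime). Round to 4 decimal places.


Total cost = CAPEX + OM * lifetime = 1812140 + 46602 * 24 = 1812140 + 1118448 = 2930588
Total generation = annual * lifetime = 1494303 * 24 = 35863272 kWh
LCOE = 2930588 / 35863272
LCOE = 0.0817 $/kWh

0.0817


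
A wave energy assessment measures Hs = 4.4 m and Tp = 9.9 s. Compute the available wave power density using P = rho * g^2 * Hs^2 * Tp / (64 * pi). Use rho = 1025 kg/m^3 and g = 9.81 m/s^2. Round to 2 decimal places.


Apply wave power formula:
  g^2 = 9.81^2 = 96.2361
  Hs^2 = 4.4^2 = 19.36
  Numerator = rho * g^2 * Hs^2 * Tp = 1025 * 96.2361 * 19.36 * 9.9 = 18906120.77
  Denominator = 64 * pi = 201.0619
  P = 18906120.77 / 201.0619 = 94031.33 W/m

94031.33


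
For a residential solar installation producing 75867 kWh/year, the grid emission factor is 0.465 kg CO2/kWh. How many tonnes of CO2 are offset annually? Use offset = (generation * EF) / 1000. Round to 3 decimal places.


CO2 offset in kg = generation * emission_factor
CO2 offset = 75867 * 0.465 = 35278.16 kg
Convert to tonnes:
  CO2 offset = 35278.16 / 1000 = 35.278 tonnes

35.278


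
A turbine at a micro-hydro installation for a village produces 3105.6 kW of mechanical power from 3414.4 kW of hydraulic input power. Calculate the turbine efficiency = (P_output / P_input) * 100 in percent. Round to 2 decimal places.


Turbine efficiency = (output power / input power) * 100
eta = (3105.6 / 3414.4) * 100
eta = 90.96%

90.96


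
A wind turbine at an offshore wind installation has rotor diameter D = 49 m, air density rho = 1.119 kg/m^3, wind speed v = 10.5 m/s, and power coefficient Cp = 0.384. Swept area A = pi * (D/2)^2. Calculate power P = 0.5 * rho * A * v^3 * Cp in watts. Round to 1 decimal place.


Step 1 -- Compute swept area:
  A = pi * (D/2)^2 = pi * (49/2)^2 = 1885.74 m^2
Step 2 -- Apply wind power equation:
  P = 0.5 * rho * A * v^3 * Cp
  v^3 = 10.5^3 = 1157.625
  P = 0.5 * 1.119 * 1885.74 * 1157.625 * 0.384
  P = 469009.1 W

469009.1


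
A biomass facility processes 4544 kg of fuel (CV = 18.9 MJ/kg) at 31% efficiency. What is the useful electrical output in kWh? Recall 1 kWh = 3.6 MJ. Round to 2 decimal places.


Total energy = mass * CV = 4544 * 18.9 = 85881.6 MJ
Useful energy = total * eta = 85881.6 * 0.31 = 26623.3 MJ
Convert to kWh: 26623.3 / 3.6
Useful energy = 7395.36 kWh

7395.36


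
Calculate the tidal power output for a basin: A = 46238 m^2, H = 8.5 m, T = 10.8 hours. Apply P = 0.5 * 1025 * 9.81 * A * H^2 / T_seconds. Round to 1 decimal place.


Convert period to seconds: T = 10.8 * 3600 = 38880.0 s
H^2 = 8.5^2 = 72.25
P = 0.5 * rho * g * A * H^2 / T
P = 0.5 * 1025 * 9.81 * 46238 * 72.25 / 38880.0
P = 431989.8 W

431989.8


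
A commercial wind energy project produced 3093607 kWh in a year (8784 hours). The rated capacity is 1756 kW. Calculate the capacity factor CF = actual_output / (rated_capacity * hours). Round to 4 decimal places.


Capacity factor = actual output / maximum possible output
Maximum possible = rated * hours = 1756 * 8784 = 15424704 kWh
CF = 3093607 / 15424704
CF = 0.2006

0.2006


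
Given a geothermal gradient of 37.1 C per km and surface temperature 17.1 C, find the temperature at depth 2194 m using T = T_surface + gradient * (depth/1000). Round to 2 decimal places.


Convert depth to km: 2194 / 1000 = 2.194 km
Temperature increase = gradient * depth_km = 37.1 * 2.194 = 81.4 C
Temperature at depth = T_surface + delta_T = 17.1 + 81.4
T = 98.50 C

98.50


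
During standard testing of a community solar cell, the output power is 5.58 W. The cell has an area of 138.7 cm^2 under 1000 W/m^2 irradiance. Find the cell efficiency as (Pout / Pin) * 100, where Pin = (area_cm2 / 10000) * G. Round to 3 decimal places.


First compute the input power:
  Pin = area_cm2 / 10000 * G = 138.7 / 10000 * 1000 = 13.87 W
Then compute efficiency:
  Efficiency = (Pout / Pin) * 100 = (5.58 / 13.87) * 100
  Efficiency = 40.231%

40.231


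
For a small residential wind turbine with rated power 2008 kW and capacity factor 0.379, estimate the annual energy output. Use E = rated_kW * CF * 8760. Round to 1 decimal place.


Annual energy = rated_kW * capacity_factor * hours_per_year
Given: P_rated = 2008 kW, CF = 0.379, hours = 8760
E = 2008 * 0.379 * 8760
E = 6666640.3 kWh

6666640.3


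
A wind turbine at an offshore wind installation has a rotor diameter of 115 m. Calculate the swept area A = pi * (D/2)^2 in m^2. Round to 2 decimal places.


Compute the rotor radius:
  r = D / 2 = 115 / 2 = 57.5 m
Calculate swept area:
  A = pi * r^2 = pi * 57.5^2
  A = 10386.89 m^2

10386.89


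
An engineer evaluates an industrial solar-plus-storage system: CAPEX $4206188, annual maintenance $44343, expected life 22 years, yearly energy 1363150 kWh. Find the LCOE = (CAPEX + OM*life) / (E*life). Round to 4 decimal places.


Total cost = CAPEX + OM * lifetime = 4206188 + 44343 * 22 = 4206188 + 975546 = 5181734
Total generation = annual * lifetime = 1363150 * 22 = 29989300 kWh
LCOE = 5181734 / 29989300
LCOE = 0.1728 $/kWh

0.1728


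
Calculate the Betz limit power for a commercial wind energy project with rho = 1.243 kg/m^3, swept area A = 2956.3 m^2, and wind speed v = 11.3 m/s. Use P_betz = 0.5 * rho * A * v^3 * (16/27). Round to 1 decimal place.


The Betz coefficient Cp_max = 16/27 = 0.5926
v^3 = 11.3^3 = 1442.897
P_betz = 0.5 * rho * A * v^3 * Cp_max
P_betz = 0.5 * 1.243 * 2956.3 * 1442.897 * 0.5926
P_betz = 1571018.1 W

1571018.1


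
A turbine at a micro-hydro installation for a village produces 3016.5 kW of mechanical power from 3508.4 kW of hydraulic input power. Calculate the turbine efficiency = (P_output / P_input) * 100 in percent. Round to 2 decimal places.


Turbine efficiency = (output power / input power) * 100
eta = (3016.5 / 3508.4) * 100
eta = 85.98%

85.98


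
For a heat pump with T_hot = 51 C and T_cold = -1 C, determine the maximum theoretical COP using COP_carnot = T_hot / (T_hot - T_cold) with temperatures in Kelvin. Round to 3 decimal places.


Convert to Kelvin:
  T_hot = 51 + 273.15 = 324.15 K
  T_cold = -1 + 273.15 = 272.15 K
Apply Carnot COP formula:
  COP = T_hot_K / (T_hot_K - T_cold_K) = 324.15 / 52.0
  COP = 6.234

6.234


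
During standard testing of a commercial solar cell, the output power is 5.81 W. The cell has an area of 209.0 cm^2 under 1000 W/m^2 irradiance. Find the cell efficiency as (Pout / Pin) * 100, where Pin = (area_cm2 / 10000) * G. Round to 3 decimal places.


First compute the input power:
  Pin = area_cm2 / 10000 * G = 209.0 / 10000 * 1000 = 20.9 W
Then compute efficiency:
  Efficiency = (Pout / Pin) * 100 = (5.81 / 20.9) * 100
  Efficiency = 27.799%

27.799


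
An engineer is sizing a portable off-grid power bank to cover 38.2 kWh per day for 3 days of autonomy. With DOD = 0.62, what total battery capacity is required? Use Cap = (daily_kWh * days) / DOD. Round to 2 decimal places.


Total energy needed = daily * days = 38.2 * 3 = 114.6 kWh
Account for depth of discharge:
  Cap = total_energy / DOD = 114.6 / 0.62
  Cap = 184.84 kWh

184.84


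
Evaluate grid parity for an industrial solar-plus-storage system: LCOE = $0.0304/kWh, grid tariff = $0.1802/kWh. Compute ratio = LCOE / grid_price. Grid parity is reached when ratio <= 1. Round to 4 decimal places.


Compare LCOE to grid price:
  LCOE = $0.0304/kWh, Grid price = $0.1802/kWh
  Ratio = LCOE / grid_price = 0.0304 / 0.1802 = 0.1687
  Grid parity achieved (ratio <= 1)? yes

0.1687


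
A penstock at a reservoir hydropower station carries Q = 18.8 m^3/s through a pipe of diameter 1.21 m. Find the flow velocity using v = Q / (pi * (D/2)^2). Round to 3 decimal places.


Compute pipe cross-sectional area:
  A = pi * (D/2)^2 = pi * (1.21/2)^2 = 1.1499 m^2
Calculate velocity:
  v = Q / A = 18.8 / 1.1499
  v = 16.349 m/s

16.349


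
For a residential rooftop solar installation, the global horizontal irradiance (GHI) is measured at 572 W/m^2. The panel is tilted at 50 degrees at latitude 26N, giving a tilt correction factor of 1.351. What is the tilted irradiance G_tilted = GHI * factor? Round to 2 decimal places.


Identify the given values:
  GHI = 572 W/m^2, tilt correction factor = 1.351
Apply the formula G_tilted = GHI * factor:
  G_tilted = 572 * 1.351
  G_tilted = 772.77 W/m^2

772.77


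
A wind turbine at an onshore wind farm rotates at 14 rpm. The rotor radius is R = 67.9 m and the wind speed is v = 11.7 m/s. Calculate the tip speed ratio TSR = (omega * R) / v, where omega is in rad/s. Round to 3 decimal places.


Convert rotational speed to rad/s:
  omega = 14 * 2 * pi / 60 = 1.4661 rad/s
Compute tip speed:
  v_tip = omega * R = 1.4661 * 67.9 = 99.547 m/s
Tip speed ratio:
  TSR = v_tip / v_wind = 99.547 / 11.7 = 8.508

8.508


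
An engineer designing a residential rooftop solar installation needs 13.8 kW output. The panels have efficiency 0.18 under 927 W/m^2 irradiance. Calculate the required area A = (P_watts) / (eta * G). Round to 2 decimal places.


Convert target power to watts: P = 13.8 * 1000 = 13800.0 W
Compute denominator: eta * G = 0.18 * 927 = 166.86
Required area A = P / (eta * G) = 13800.0 / 166.86
A = 82.70 m^2

82.70


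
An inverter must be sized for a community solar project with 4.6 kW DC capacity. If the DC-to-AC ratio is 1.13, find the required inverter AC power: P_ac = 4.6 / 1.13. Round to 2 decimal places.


The inverter AC capacity is determined by the DC/AC ratio.
Given: P_dc = 4.6 kW, DC/AC ratio = 1.13
P_ac = P_dc / ratio = 4.6 / 1.13
P_ac = 4.07 kW

4.07


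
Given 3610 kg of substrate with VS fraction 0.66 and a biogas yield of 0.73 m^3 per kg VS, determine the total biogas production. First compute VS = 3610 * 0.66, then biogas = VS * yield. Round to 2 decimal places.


Compute volatile solids:
  VS = mass * VS_fraction = 3610 * 0.66 = 2382.6 kg
Calculate biogas volume:
  Biogas = VS * specific_yield = 2382.6 * 0.73
  Biogas = 1739.30 m^3

1739.30


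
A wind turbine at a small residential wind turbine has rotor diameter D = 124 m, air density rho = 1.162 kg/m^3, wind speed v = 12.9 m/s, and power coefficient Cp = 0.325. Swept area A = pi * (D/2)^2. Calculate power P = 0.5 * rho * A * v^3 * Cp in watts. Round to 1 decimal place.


Step 1 -- Compute swept area:
  A = pi * (D/2)^2 = pi * (124/2)^2 = 12076.28 m^2
Step 2 -- Apply wind power equation:
  P = 0.5 * rho * A * v^3 * Cp
  v^3 = 12.9^3 = 2146.689
  P = 0.5 * 1.162 * 12076.28 * 2146.689 * 0.325
  P = 4895103.5 W

4895103.5


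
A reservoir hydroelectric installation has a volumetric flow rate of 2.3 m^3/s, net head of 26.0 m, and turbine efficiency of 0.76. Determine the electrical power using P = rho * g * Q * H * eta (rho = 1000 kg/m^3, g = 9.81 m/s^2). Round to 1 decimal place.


Apply the hydropower formula P = rho * g * Q * H * eta
rho * g = 1000 * 9.81 = 9810.0
P = 9810.0 * 2.3 * 26.0 * 0.76
P = 445844.9 W

445844.9


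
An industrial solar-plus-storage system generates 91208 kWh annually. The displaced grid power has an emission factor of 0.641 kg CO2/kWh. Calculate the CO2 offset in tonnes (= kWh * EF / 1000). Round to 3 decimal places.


CO2 offset in kg = generation * emission_factor
CO2 offset = 91208 * 0.641 = 58464.33 kg
Convert to tonnes:
  CO2 offset = 58464.33 / 1000 = 58.464 tonnes

58.464


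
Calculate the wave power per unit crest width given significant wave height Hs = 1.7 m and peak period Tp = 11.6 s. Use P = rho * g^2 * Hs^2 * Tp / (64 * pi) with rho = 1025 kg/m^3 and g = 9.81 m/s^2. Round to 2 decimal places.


Apply wave power formula:
  g^2 = 9.81^2 = 96.2361
  Hs^2 = 1.7^2 = 2.89
  Numerator = rho * g^2 * Hs^2 * Tp = 1025 * 96.2361 * 2.89 * 11.6 = 3306874.49
  Denominator = 64 * pi = 201.0619
  P = 3306874.49 / 201.0619 = 16447.04 W/m

16447.04


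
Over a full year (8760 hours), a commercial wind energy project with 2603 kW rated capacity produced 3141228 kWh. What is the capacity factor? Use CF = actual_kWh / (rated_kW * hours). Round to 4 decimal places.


Capacity factor = actual output / maximum possible output
Maximum possible = rated * hours = 2603 * 8760 = 22802280 kWh
CF = 3141228 / 22802280
CF = 0.1378

0.1378


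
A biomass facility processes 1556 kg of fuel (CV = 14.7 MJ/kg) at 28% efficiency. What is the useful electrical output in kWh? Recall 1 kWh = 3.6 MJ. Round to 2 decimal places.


Total energy = mass * CV = 1556 * 14.7 = 22873.2 MJ
Useful energy = total * eta = 22873.2 * 0.28 = 6404.5 MJ
Convert to kWh: 6404.5 / 3.6
Useful energy = 1779.03 kWh

1779.03


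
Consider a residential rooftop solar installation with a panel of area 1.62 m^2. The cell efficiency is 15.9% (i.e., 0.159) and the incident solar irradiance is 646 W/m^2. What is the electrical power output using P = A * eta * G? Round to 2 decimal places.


Use the solar power formula P = A * eta * G.
Given: A = 1.62 m^2, eta = 0.159, G = 646 W/m^2
P = 1.62 * 0.159 * 646
P = 166.40 W

166.40


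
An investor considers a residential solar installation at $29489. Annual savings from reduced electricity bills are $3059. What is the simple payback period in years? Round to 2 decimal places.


Simple payback period = initial cost / annual savings
Payback = 29489 / 3059
Payback = 9.64 years

9.64


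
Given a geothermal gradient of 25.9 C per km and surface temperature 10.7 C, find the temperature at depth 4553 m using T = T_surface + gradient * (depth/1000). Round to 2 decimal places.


Convert depth to km: 4553 / 1000 = 4.553 km
Temperature increase = gradient * depth_km = 25.9 * 4.553 = 117.92 C
Temperature at depth = T_surface + delta_T = 10.7 + 117.92
T = 128.62 C

128.62
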